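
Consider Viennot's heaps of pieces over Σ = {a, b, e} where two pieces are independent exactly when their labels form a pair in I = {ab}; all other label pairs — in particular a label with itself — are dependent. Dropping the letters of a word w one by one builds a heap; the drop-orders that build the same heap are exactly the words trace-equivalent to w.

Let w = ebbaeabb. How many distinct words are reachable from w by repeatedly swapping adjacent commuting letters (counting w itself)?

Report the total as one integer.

9

piece 0:e — minimal
piece 1:b rests on {0:e}
piece 2:b rests on {1:b}
piece 3:a rests on {0:e}
piece 4:e rests on {2:b, 3:a}
piece 5:a rests on {4:e}
piece 6:b rests on {4:e}
piece 7:b rests on {6:b}
minimal pieces: {0:e}
ways to finish when only these pieces remain (= sum over removing one remaining piece with nothing left below it):
  1 left: {5}→1  {7}→1
  2 left: {5,7}→2  {6,7}→1
  3 left: {5,6,7}→3
  4 left: {4,5,6,7}→3
  5 left: {2,4,5,6,7}→3  {3,4,5,6,7}→3
  6 left: {1,2,4,5,6,7}→3  {2,3,4,5,6,7}→6
  placing 0:e first → 9 extensions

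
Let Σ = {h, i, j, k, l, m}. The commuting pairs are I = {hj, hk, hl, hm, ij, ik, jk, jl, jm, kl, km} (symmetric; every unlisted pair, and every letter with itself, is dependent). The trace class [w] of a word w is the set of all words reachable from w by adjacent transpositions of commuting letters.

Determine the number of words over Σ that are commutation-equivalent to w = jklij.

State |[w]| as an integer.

drop 0:j onto floor
drop 1:k onto floor
drop 2:l onto floor
drop 3:i onto {2:l}
drop 4:j onto {0:j}
ground layer = {0:j, 1:k, 2:l}
drop-orders for the pieces not yet dropped (sum over which currently-grounded one goes next):
  1 to go: {1} 1  {3} 1  {4} 1
  2 to go: {0,4} 1  {1,3} 2  {1,4} 2  {2,3} 1  {3,4} 2
  3 to go: {0,1,4} 3  {0,3,4} 3  {1,2,3} 3  {1,3,4} 6  {2,3,4} 3
  if 0:j drops first: 12 orders
  if 1:k drops first: 6 orders
  if 2:l drops first: 12 orders
heap linearizations: 30

30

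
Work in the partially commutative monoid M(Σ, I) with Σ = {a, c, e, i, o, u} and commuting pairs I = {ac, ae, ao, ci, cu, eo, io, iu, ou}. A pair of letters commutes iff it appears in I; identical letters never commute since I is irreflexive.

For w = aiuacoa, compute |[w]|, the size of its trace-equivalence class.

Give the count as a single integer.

42

0(a) covers ∅
1(i) covers 0:a
2(u) covers 0:a
3(a) covers 1:i, 2:u
4(c) covers ∅
5(o) covers 4:c
6(a) covers 3:a
floor of heap: 0:a, 4:c
completions by unplaced set U, small U first (add the entries for U minus each lowest piece of U):
  |U|=1: {5}:1  {6}:1
  |U|=2: {3,6}:1  {4,5}:1  {5,6}:2
  |U|=3: {1,3,6}:1  {2,3,6}:1  {3,5,6}:3  {4,5,6}:3
  |U|=4: {1,2,3,6}:2  {1,3,5,6}:4  {2,3,5,6}:4  {3,4,5,6}:6
  |U|=5: {0,1,2,3,6}:2  {1,2,3,5,6}:10  {1,3,4,5,6}:10  {2,3,4,5,6}:10
  start at 0(a): 30
  start at 4(c): 12
sum over floor = 42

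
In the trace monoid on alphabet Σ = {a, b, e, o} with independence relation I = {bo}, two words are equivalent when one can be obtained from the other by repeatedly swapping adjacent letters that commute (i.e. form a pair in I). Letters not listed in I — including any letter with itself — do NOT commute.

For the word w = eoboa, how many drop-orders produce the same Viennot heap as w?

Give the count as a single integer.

#0=e has no predecessor
#1=o depends on [0:e]
#2=b depends on [0:e]
#3=o depends on [1:o]
#4=a depends on [2:b, 3:o]
sources: [0:e]
N(rest) = Σ N(rest − s) over sources s of rest; N(one piece) = 1:
  size 1 → [4]=1
  size 2 → [2,4]=1  [3,4]=1
  size 3 → [1,3,4]=1  [2,3,4]=2
  first=0(e) contributes 3

3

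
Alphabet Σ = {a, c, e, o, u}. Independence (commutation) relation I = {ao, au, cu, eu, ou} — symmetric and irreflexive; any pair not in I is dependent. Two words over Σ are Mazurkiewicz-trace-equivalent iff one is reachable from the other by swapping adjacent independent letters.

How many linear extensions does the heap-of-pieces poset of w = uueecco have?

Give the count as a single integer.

21

#0=u has no predecessor
#1=u depends on [0:u]
#2=e has no predecessor
#3=e depends on [2:e]
#4=c depends on [3:e]
#5=c depends on [4:c]
#6=o depends on [5:c]
sources: [0:u, 2:e]
N(rest) = Σ N(rest − s) over sources s of rest; N(one piece) = 1:
  size 1 → [1]=1  [6]=1
  size 2 → [0,1]=1  [1,6]=2  [5,6]=1
  size 3 → [0,1,6]=3  [1,5,6]=3  [4,5,6]=1
  size 4 → [0,1,5,6]=6  [1,4,5,6]=4  [3,4,5,6]=1
  size 5 → [0,1,4,5,6]=10  [1,3,4,5,6]=5  [2,3,4,5,6]=1
  first=0(u) contributes 6
  first=2(e) contributes 15
|[w]| = 21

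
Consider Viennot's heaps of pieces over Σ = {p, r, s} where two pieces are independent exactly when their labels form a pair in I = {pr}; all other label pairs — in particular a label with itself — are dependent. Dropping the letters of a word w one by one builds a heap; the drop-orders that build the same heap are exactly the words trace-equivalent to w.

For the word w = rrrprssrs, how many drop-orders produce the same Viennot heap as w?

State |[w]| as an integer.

piece 0:r — minimal
piece 1:r rests on {0:r}
piece 2:r rests on {1:r}
piece 3:p — minimal
piece 4:r rests on {2:r}
piece 5:s rests on {3:p, 4:r}
piece 6:s rests on {5:s}
piece 7:r rests on {6:s}
piece 8:s rests on {7:r}
minimal pieces: {0:r, 3:p}
ways to finish when only these pieces remain (= sum over removing one remaining piece with nothing left below it):
  1 left: {8}→1
  2 left: {7,8}→1
  3 left: {6,7,8}→1
  4 left: {5,6,7,8}→1
  5 left: {3,5,6,7,8}→1  {4,5,6,7,8}→1
  6 left: {2,4,5,6,7,8}→1  {3,4,5,6,7,8}→2
  7 left: {1,2,4,5,6,7,8}→1  {2,3,4,5,6,7,8}→3
  placing 0:r first → 4 extensions
  placing 3:p first → 1 extensions
total linear extensions = 5

5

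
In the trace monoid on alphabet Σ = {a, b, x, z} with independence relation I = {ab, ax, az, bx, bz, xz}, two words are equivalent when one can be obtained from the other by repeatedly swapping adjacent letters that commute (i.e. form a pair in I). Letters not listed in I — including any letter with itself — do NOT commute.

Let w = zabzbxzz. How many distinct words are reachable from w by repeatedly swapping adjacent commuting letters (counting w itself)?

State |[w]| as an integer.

piece 0:z — minimal
piece 1:a — minimal
piece 2:b — minimal
piece 3:z rests on {0:z}
piece 4:b rests on {2:b}
piece 5:x — minimal
piece 6:z rests on {3:z}
piece 7:z rests on {6:z}
minimal pieces: {0:z, 1:a, 2:b, 5:x}
ways to finish when only these pieces remain (= sum over removing one remaining piece with nothing left below it):
  1 left: {1}→1  {4}→1  {5}→1  {7}→1
  2 left: {1,4}→2  {1,5}→2  {1,7}→2  {2,4}→1  {4,5}→2  {4,7}→2  {5,7}→2  {6,7}→1
  3 left: {1,2,4}→3  {1,4,5}→6  {1,4,7}→6  {1,5,7}→6  {1,6,7}→3  {2,4,5}→3  {2,4,7}→3  {3,6,7}→1  {4,5,7}→6  {4,6,7}→3  {5,6,7}→3
  4 left: {0,3,6,7}→1  {1,2,4,5}→12  {1,2,4,7}→12  {1,3,6,7}→4  {1,4,5,7}→24  {1,4,6,7}→12  {1,5,6,7}→12  {2,4,5,7}→12  {2,4,6,7}→6  {3,4,6,7}→4  {3,5,6,7}→4  {4,5,6,7}→12
  5 left: {0,1,3,6,7}→5  {0,3,4,6,7}→5  {0,3,5,6,7}→5  {1,2,4,5,7}→60  {1,2,4,6,7}→30  {1,3,4,6,7}→20  {1,3,5,6,7}→20  {1,4,5,6,7}→60  {2,3,4,6,7}→10  {2,4,5,6,7}→30  {3,4,5,6,7}→20
  6 left: {0,1,3,4,6,7}→30  {0,1,3,5,6,7}→30  {0,2,3,4,6,7}→15  {0,3,4,5,6,7}→30  {1,2,3,4,6,7}→60  {1,2,4,5,6,7}→180  {1,3,4,5,6,7}→120  {2,3,4,5,6,7}→60
  placing 0:z first → 420 extensions
  placing 1:a first → 105 extensions
  placing 2:b first → 210 extensions
  placing 5:x first → 105 extensions
total linear extensions = 840

840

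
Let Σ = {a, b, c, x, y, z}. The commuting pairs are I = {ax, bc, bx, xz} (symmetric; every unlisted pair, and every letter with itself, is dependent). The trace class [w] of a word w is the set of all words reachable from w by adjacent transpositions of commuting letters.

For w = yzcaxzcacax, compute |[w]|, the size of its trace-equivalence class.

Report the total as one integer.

6

#0=y has no predecessor
#1=z depends on [0:y]
#2=c depends on [1:z]
#3=a depends on [2:c]
#4=x depends on [2:c]
#5=z depends on [3:a]
#6=c depends on [4:x, 5:z]
#7=a depends on [6:c]
#8=c depends on [7:a]
#9=a depends on [8:c]
#10=x depends on [8:c]
sources: [0:y]
N(rest) = Σ N(rest − s) over sources s of rest; N(one piece) = 1:
  size 1 → [9]=1  [10]=1
  size 2 → [9,10]=2
  size 3 → [8,9,10]=2
  size 4 → [7,8,9,10]=2
  size 5 → [6,7,8,9,10]=2
  size 6 → [4,6,7,8,9,10]=2  [5,6,7,8,9,10]=2
  size 7 → [3,5,6,7,8,9,10]=2  [4,5,6,7,8,9,10]=4
  size 8 → [3,4,5,6,7,8,9,10]=6
  size 9 → [2,3,4,5,6,7,8,9,10]=6
  first=0(y) contributes 6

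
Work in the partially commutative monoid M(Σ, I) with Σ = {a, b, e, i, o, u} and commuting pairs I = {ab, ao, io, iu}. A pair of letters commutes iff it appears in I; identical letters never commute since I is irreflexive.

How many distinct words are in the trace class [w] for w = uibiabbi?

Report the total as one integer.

0(u) covers ∅
1(i) covers ∅
2(b) covers 0:u, 1:i
3(i) covers 2:b
4(a) covers 3:i
5(b) covers 3:i
6(b) covers 5:b
7(i) covers 4:a, 6:b
floor of heap: 0:u, 1:i
completions by unplaced set U, small U first (add the entries for U minus each lowest piece of U):
  |U|=1: {7}:1
  |U|=2: {4,7}:1  {6,7}:1
  |U|=3: {4,6,7}:2  {5,6,7}:1
  |U|=4: {4,5,6,7}:3
  |U|=5: {3,4,5,6,7}:3
  |U|=6: {2,3,4,5,6,7}:3
  start at 0(u): 3
  start at 1(i): 3
sum over floor = 6

6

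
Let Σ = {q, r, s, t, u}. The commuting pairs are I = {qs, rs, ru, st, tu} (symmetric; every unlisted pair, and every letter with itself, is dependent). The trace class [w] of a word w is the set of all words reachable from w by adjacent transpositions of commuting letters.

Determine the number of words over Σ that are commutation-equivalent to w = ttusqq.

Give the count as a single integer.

0(t) covers ∅
1(t) covers 0:t
2(u) covers ∅
3(s) covers 2:u
4(q) covers 1:t, 2:u
5(q) covers 4:q
floor of heap: 0:t, 2:u
completions by unplaced set U, small U first (add the entries for U minus each lowest piece of U):
  |U|=1: {3}:1  {5}:1
  |U|=2: {3,5}:2  {4,5}:1
  |U|=3: {1,4,5}:1  {3,4,5}:3
  |U|=4: {0,1,4,5}:1  {1,3,4,5}:4  {2,3,4,5}:3
  start at 0(t): 7
  start at 2(u): 5
sum over floor = 12

12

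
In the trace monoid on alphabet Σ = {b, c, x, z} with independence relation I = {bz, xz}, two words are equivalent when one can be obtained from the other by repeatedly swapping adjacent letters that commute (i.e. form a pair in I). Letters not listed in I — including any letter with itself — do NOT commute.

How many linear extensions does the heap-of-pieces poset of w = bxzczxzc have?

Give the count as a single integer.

#0=b has no predecessor
#1=x depends on [0:b]
#2=z has no predecessor
#3=c depends on [1:x, 2:z]
#4=z depends on [3:c]
#5=x depends on [3:c]
#6=z depends on [4:z]
#7=c depends on [5:x, 6:z]
sources: [0:b, 2:z]
N(rest) = Σ N(rest − s) over sources s of rest; N(one piece) = 1:
  size 1 → [7]=1
  size 2 → [5,7]=1  [6,7]=1
  size 3 → [4,6,7]=1  [5,6,7]=2
  size 4 → [4,5,6,7]=3
  size 5 → [3,4,5,6,7]=3
  size 6 → [1,3,4,5,6,7]=3  [2,3,4,5,6,7]=3
  first=0(b) contributes 6
  first=2(z) contributes 3
|[w]| = 9

9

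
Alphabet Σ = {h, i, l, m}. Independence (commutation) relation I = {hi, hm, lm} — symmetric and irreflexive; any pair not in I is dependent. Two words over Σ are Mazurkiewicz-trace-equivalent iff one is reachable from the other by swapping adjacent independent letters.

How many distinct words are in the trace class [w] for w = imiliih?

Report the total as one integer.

#0=i has no predecessor
#1=m depends on [0:i]
#2=i depends on [1:m]
#3=l depends on [2:i]
#4=i depends on [3:l]
#5=i depends on [4:i]
#6=h depends on [3:l]
sources: [0:i]
N(rest) = Σ N(rest − s) over sources s of rest; N(one piece) = 1:
  size 1 → [5]=1  [6]=1
  size 2 → [4,5]=1  [5,6]=2
  size 3 → [4,5,6]=3
  size 4 → [3,4,5,6]=3
  size 5 → [2,3,4,5,6]=3
  first=0(i) contributes 3

3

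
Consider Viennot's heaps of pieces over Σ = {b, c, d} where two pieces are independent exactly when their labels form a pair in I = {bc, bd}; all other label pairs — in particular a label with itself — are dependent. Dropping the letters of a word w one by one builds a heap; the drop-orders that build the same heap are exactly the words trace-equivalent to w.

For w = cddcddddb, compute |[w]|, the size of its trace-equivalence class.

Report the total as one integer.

0(c) covers ∅
1(d) covers 0:c
2(d) covers 1:d
3(c) covers 2:d
4(d) covers 3:c
5(d) covers 4:d
6(d) covers 5:d
7(d) covers 6:d
8(b) covers ∅
floor of heap: 0:c, 8:b
completions by unplaced set U, small U first (add the entries for U minus each lowest piece of U):
  |U|=1: {7}:1  {8}:1
  |U|=2: {6,7}:1  {7,8}:2
  |U|=3: {5,6,7}:1  {6,7,8}:3
  |U|=4: {4,5,6,7}:1  {5,6,7,8}:4
  |U|=5: {3,4,5,6,7}:1  {4,5,6,7,8}:5
  |U|=6: {2,3,4,5,6,7}:1  {3,4,5,6,7,8}:6
  |U|=7: {1,2,3,4,5,6,7}:1  {2,3,4,5,6,7,8}:7
  start at 0(c): 8
  start at 8(b): 1
sum over floor = 9

9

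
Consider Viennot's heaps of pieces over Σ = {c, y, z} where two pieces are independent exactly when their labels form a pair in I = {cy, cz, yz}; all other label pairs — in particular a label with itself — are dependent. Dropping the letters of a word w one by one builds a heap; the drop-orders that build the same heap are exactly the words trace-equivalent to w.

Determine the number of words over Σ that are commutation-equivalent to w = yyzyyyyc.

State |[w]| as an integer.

drop 0:y onto floor
drop 1:y onto {0:y}
drop 2:z onto floor
drop 3:y onto {1:y}
drop 4:y onto {3:y}
drop 5:y onto {4:y}
drop 6:y onto {5:y}
drop 7:c onto floor
ground layer = {0:y, 2:z, 7:c}
drop-orders for the pieces not yet dropped (sum over which currently-grounded one goes next):
  1 to go: {2} 1  {6} 1  {7} 1
  2 to go: {2,6} 2  {2,7} 2  {5,6} 1  {6,7} 2
  3 to go: {2,5,6} 3  {2,6,7} 6  {4,5,6} 1  {5,6,7} 3
  4 to go: {2,4,5,6} 4  {2,5,6,7} 12  {3,4,5,6} 1  {4,5,6,7} 4
  5 to go: {1,3,4,5,6} 1  {2,3,4,5,6} 5  {2,4,5,6,7} 20  {3,4,5,6,7} 5
  6 to go: {0,1,3,4,5,6} 1  {1,2,3,4,5,6} 6  {1,3,4,5,6,7} 6  {2,3,4,5,6,7} 30
  if 0:y drops first: 42 orders
  if 2:z drops first: 7 orders
  if 7:c drops first: 7 orders
heap linearizations: 56

56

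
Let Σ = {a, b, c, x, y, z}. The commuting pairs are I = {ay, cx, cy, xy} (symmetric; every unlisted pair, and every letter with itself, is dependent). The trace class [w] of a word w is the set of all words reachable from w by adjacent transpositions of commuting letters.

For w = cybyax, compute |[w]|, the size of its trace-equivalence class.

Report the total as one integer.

piece 0:c — minimal
piece 1:y — minimal
piece 2:b rests on {0:c, 1:y}
piece 3:y rests on {2:b}
piece 4:a rests on {2:b}
piece 5:x rests on {4:a}
minimal pieces: {0:c, 1:y}
ways to finish when only these pieces remain (= sum over removing one remaining piece with nothing left below it):
  1 left: {3}→1  {5}→1
  2 left: {3,5}→2  {4,5}→1
  3 left: {3,4,5}→3
  4 left: {2,3,4,5}→3
  placing 0:c first → 3 extensions
  placing 1:y first → 3 extensions
total linear extensions = 6

6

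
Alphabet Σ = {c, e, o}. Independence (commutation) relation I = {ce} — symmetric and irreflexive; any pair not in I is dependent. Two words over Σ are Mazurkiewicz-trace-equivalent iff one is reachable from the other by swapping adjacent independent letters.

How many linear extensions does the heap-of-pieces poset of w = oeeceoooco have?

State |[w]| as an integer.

piece 0:o — minimal
piece 1:e rests on {0:o}
piece 2:e rests on {1:e}
piece 3:c rests on {0:o}
piece 4:e rests on {2:e}
piece 5:o rests on {3:c, 4:e}
piece 6:o rests on {5:o}
piece 7:o rests on {6:o}
piece 8:c rests on {7:o}
piece 9:o rests on {8:c}
minimal pieces: {0:o}
ways to finish when only these pieces remain (= sum over removing one remaining piece with nothing left below it):
  1 left: {9}→1
  2 left: {8,9}→1
  3 left: {7,8,9}→1
  4 left: {6,7,8,9}→1
  5 left: {5,6,7,8,9}→1
  6 left: {3,5,6,7,8,9}→1  {4,5,6,7,8,9}→1
  7 left: {2,4,5,6,7,8,9}→1  {3,4,5,6,7,8,9}→2
  8 left: {1,2,4,5,6,7,8,9}→1  {2,3,4,5,6,7,8,9}→3
  placing 0:o first → 4 extensions

4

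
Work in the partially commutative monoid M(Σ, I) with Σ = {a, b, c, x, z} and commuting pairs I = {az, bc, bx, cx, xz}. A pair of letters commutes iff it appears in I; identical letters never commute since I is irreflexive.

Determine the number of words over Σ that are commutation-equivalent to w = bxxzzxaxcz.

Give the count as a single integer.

120

0(b) covers ∅
1(x) covers ∅
2(x) covers 1:x
3(z) covers 0:b
4(z) covers 3:z
5(x) covers 2:x
6(a) covers 0:b, 5:x
7(x) covers 6:a
8(c) covers 4:z, 6:a
9(z) covers 8:c
floor of heap: 0:b, 1:x
completions by unplaced set U, small U first (add the entries for U minus each lowest piece of U):
  |U|=1: {7}:1  {9}:1
  |U|=2: {7,9}:2  {8,9}:1
  |U|=3: {4,8,9}:1  {7,8,9}:3
  |U|=4: {3,4,8,9}:1  {4,7,8,9}:4  {6,7,8,9}:3
  |U|=5: {3,4,7,8,9}:5  {4,6,7,8,9}:7  {5,6,7,8,9}:3
  |U|=6: {2,5,6,7,8,9}:3  {3,4,6,7,8,9}:12  {4,5,6,7,8,9}:10
  |U|=7: {0,3,4,6,7,8,9}:12  {1,2,5,6,7,8,9}:3  {2,4,5,6,7,8,9}:13  {3,4,5,6,7,8,9}:22
  |U|=8: {0,3,4,5,6,7,8,9}:34  {1,2,4,5,6,7,8,9}:16  {2,3,4,5,6,7,8,9}:35
  start at 0(b): 51
  start at 1(x): 69
sum over floor = 120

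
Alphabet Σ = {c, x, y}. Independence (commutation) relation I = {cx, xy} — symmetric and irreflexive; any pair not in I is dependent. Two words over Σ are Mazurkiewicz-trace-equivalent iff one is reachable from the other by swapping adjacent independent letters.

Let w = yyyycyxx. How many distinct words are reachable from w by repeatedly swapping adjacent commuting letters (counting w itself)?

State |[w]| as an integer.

#0=y has no predecessor
#1=y depends on [0:y]
#2=y depends on [1:y]
#3=y depends on [2:y]
#4=c depends on [3:y]
#5=y depends on [4:c]
#6=x has no predecessor
#7=x depends on [6:x]
sources: [0:y, 6:x]
N(rest) = Σ N(rest − s) over sources s of rest; N(one piece) = 1:
  size 1 → [5]=1  [7]=1
  size 2 → [4,5]=1  [5,7]=2  [6,7]=1
  size 3 → [3,4,5]=1  [4,5,7]=3  [5,6,7]=3
  size 4 → [2,3,4,5]=1  [3,4,5,7]=4  [4,5,6,7]=6
  size 5 → [1,2,3,4,5]=1  [2,3,4,5,7]=5  [3,4,5,6,7]=10
  size 6 → [0,1,2,3,4,5]=1  [1,2,3,4,5,7]=6  [2,3,4,5,6,7]=15
  first=0(y) contributes 21
  first=6(x) contributes 7
|[w]| = 28

28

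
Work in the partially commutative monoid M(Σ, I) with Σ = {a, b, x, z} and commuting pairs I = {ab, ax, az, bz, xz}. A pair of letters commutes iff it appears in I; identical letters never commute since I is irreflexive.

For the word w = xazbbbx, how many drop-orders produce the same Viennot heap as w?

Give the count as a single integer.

drop 0:x onto floor
drop 1:a onto floor
drop 2:z onto floor
drop 3:b onto {0:x}
drop 4:b onto {3:b}
drop 5:b onto {4:b}
drop 6:x onto {5:b}
ground layer = {0:x, 1:a, 2:z}
drop-orders for the pieces not yet dropped (sum over which currently-grounded one goes next):
  1 to go: {1} 1  {2} 1  {6} 1
  2 to go: {1,2} 2  {1,6} 2  {2,6} 2  {5,6} 1
  3 to go: {1,2,6} 6  {1,5,6} 3  {2,5,6} 3  {4,5,6} 1
  4 to go: {1,2,5,6} 12  {1,4,5,6} 4  {2,4,5,6} 4  {3,4,5,6} 1
  5 to go: {0,3,4,5,6} 1  {1,2,4,5,6} 20  {1,3,4,5,6} 5  {2,3,4,5,6} 5
  if 0:x drops first: 30 orders
  if 1:a drops first: 6 orders
  if 2:z drops first: 6 orders
heap linearizations: 42

42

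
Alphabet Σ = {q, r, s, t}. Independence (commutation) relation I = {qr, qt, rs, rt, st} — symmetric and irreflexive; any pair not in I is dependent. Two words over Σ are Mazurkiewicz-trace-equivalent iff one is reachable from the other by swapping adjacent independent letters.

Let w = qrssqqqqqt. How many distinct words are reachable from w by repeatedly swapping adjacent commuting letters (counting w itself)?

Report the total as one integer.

90

#0=q has no predecessor
#1=r has no predecessor
#2=s depends on [0:q]
#3=s depends on [2:s]
#4=q depends on [3:s]
#5=q depends on [4:q]
#6=q depends on [5:q]
#7=q depends on [6:q]
#8=q depends on [7:q]
#9=t has no predecessor
sources: [0:q, 1:r, 9:t]
N(rest) = Σ N(rest − s) over sources s of rest; N(one piece) = 1:
  size 1 → [1]=1  [8]=1  [9]=1
  size 2 → [1,8]=2  [1,9]=2  [7,8]=1  [8,9]=2
  size 3 → [1,7,8]=3  [1,8,9]=6  [6,7,8]=1  [7,8,9]=3
  size 4 → [1,6,7,8]=4  [1,7,8,9]=12  [5,6,7,8]=1  [6,7,8,9]=4
  size 5 → [1,5,6,7,8]=5  [1,6,7,8,9]=20  [4,5,6,7,8]=1  [5,6,7,8,9]=5
  size 6 → [1,4,5,6,7,8]=6  [1,5,6,7,8,9]=30  [3,4,5,6,7,8]=1  [4,5,6,7,8,9]=6
  size 7 → [1,3,4,5,6,7,8]=7  [1,4,5,6,7,8,9]=42  [2,3,4,5,6,7,8]=1  [3,4,5,6,7,8,9]=7
  size 8 → [0,2,3,4,5,6,7,8]=1  [1,2,3,4,5,6,7,8]=8  [1,3,4,5,6,7,8,9]=56  [2,3,4,5,6,7,8,9]=8
  first=0(q) contributes 72
  first=1(r) contributes 9
  first=9(t) contributes 9
|[w]| = 90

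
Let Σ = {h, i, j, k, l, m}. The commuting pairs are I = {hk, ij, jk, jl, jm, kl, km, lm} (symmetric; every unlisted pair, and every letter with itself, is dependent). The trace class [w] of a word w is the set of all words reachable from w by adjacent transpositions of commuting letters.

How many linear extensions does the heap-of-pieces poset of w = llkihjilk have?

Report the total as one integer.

24

0(l) covers ∅
1(l) covers 0:l
2(k) covers ∅
3(i) covers 1:l, 2:k
4(h) covers 3:i
5(j) covers 4:h
6(i) covers 4:h
7(l) covers 6:i
8(k) covers 6:i
floor of heap: 0:l, 2:k
completions by unplaced set U, small U first (add the entries for U minus each lowest piece of U):
  |U|=1: {5}:1  {7}:1  {8}:1
  |U|=2: {5,7}:2  {5,8}:2  {7,8}:2
  |U|=3: {5,7,8}:6  {6,7,8}:2
  |U|=4: {5,6,7,8}:8
  |U|=5: {4,5,6,7,8}:8
  |U|=6: {3,4,5,6,7,8}:8
  |U|=7: {1,3,4,5,6,7,8}:8  {2,3,4,5,6,7,8}:8
  start at 0(l): 16
  start at 2(k): 8
sum over floor = 24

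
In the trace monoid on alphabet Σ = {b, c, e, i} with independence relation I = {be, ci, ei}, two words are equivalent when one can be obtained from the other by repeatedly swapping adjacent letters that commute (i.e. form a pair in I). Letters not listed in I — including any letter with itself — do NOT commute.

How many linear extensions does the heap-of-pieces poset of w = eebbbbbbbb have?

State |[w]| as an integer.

45

drop 0:e onto floor
drop 1:e onto {0:e}
drop 2:b onto floor
drop 3:b onto {2:b}
drop 4:b onto {3:b}
drop 5:b onto {4:b}
drop 6:b onto {5:b}
drop 7:b onto {6:b}
drop 8:b onto {7:b}
drop 9:b onto {8:b}
ground layer = {0:e, 2:b}
drop-orders for the pieces not yet dropped (sum over which currently-grounded one goes next):
  1 to go: {1} 1  {9} 1
  2 to go: {0,1} 1  {1,9} 2  {8,9} 1
  3 to go: {0,1,9} 3  {1,8,9} 3  {7,8,9} 1
  4 to go: {0,1,8,9} 6  {1,7,8,9} 4  {6,7,8,9} 1
  5 to go: {0,1,7,8,9} 10  {1,6,7,8,9} 5  {5,6,7,8,9} 1
  6 to go: {0,1,6,7,8,9} 15  {1,5,6,7,8,9} 6  {4,5,6,7,8,9} 1
  7 to go: {0,1,5,6,7,8,9} 21  {1,4,5,6,7,8,9} 7  {3,4,5,6,7,8,9} 1
  8 to go: {0,1,4,5,6,7,8,9} 28  {1,3,4,5,6,7,8,9} 8  {2,3,4,5,6,7,8,9} 1
  if 0:e drops first: 9 orders
  if 2:b drops first: 36 orders
heap linearizations: 45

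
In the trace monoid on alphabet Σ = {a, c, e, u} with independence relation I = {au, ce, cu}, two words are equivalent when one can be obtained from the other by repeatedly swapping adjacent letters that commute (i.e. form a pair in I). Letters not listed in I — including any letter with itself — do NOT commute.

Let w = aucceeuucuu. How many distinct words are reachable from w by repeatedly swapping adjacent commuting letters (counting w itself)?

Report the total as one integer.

0(a) covers ∅
1(u) covers ∅
2(c) covers 0:a
3(c) covers 2:c
4(e) covers 0:a, 1:u
5(e) covers 4:e
6(u) covers 5:e
7(u) covers 6:u
8(c) covers 3:c
9(u) covers 7:u
10(u) covers 9:u
floor of heap: 0:a, 1:u
completions by unplaced set U, small U first (add the entries for U minus each lowest piece of U):
  |U|=1: {8}:1  {10}:1
  |U|=2: {3,8}:1  {8,10}:2  {9,10}:1
  |U|=3: {2,3,8}:1  {3,8,10}:3  {7,9,10}:1  {8,9,10}:3
  |U|=4: {2,3,8,10}:4  {3,8,9,10}:6  {6,7,9,10}:1  {7,8,9,10}:4
  |U|=5: {2,3,8,9,10}:10  {3,7,8,9,10}:10  {5,6,7,9,10}:1  {6,7,8,9,10}:5
  |U|=6: {2,3,7,8,9,10}:20  {3,6,7,8,9,10}:15  {4,5,6,7,9,10}:1  {5,6,7,8,9,10}:6
  |U|=7: {1,4,5,6,7,9,10}:1  {2,3,6,7,8,9,10}:35  {3,5,6,7,8,9,10}:21  {4,5,6,7,8,9,10}:7
  |U|=8: {1,4,5,6,7,8,9,10}:8  {2,3,5,6,7,8,9,10}:56  {3,4,5,6,7,8,9,10}:28
  |U|=9: {1,3,4,5,6,7,8,9,10}:36  {2,3,4,5,6,7,8,9,10}:84
  start at 0(a): 120
  start at 1(u): 84
sum over floor = 204

204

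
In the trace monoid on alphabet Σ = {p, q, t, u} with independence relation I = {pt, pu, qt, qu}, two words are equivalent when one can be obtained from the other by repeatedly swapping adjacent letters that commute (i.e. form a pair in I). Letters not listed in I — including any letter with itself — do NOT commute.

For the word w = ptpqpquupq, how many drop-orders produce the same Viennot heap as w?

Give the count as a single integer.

120

piece 0:p — minimal
piece 1:t — minimal
piece 2:p rests on {0:p}
piece 3:q rests on {2:p}
piece 4:p rests on {3:q}
piece 5:q rests on {4:p}
piece 6:u rests on {1:t}
piece 7:u rests on {6:u}
piece 8:p rests on {5:q}
piece 9:q rests on {8:p}
minimal pieces: {0:p, 1:t}
ways to finish when only these pieces remain (= sum over removing one remaining piece with nothing left below it):
  1 left: {7}→1  {9}→1
  2 left: {6,7}→1  {7,9}→2  {8,9}→1
  3 left: {1,6,7}→1  {5,8,9}→1  {6,7,9}→3  {7,8,9}→3
  4 left: {1,6,7,9}→4  {4,5,8,9}→1  {5,7,8,9}→4  {6,7,8,9}→6
  5 left: {1,6,7,8,9}→10  {3,4,5,8,9}→1  {4,5,7,8,9}→5  {5,6,7,8,9}→10
  6 left: {1,5,6,7,8,9}→20  {2,3,4,5,8,9}→1  {3,4,5,7,8,9}→6  {4,5,6,7,8,9}→15
  7 left: {0,2,3,4,5,8,9}→1  {1,4,5,6,7,8,9}→35  {2,3,4,5,7,8,9}→7  {3,4,5,6,7,8,9}→21
  8 left: {0,2,3,4,5,7,8,9}→8  {1,3,4,5,6,7,8,9}→56  {2,3,4,5,6,7,8,9}→28
  placing 0:p first → 84 extensions
  placing 1:t first → 36 extensions
total linear extensions = 120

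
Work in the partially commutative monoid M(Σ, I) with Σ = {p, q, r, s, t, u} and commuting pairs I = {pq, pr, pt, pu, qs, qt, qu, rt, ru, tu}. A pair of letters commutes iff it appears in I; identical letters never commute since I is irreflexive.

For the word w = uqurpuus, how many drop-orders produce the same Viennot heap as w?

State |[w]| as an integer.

0(u) covers ∅
1(q) covers ∅
2(u) covers 0:u
3(r) covers 1:q
4(p) covers ∅
5(u) covers 2:u
6(u) covers 5:u
7(s) covers 3:r, 4:p, 6:u
floor of heap: 0:u, 1:q, 4:p
completions by unplaced set U, small U first (add the entries for U minus each lowest piece of U):
  |U|=1: {7}:1
  |U|=2: {3,7}:1  {4,7}:1  {6,7}:1
  |U|=3: {1,3,7}:1  {3,4,7}:2  {3,6,7}:2  {4,6,7}:2  {5,6,7}:1
  |U|=4: {1,3,4,7}:3  {1,3,6,7}:3  {2,5,6,7}:1  {3,4,6,7}:6  {3,5,6,7}:3  {4,5,6,7}:3
  |U|=5: {0,2,5,6,7}:1  {1,3,4,6,7}:12  {1,3,5,6,7}:6  {2,3,5,6,7}:4  {2,4,5,6,7}:4  {3,4,5,6,7}:12
  |U|=6: {0,2,3,5,6,7}:5  {0,2,4,5,6,7}:5  {1,2,3,5,6,7}:10  {1,3,4,5,6,7}:30  {2,3,4,5,6,7}:20
  start at 0(u): 60
  start at 1(q): 30
  start at 4(p): 15
sum over floor = 105

105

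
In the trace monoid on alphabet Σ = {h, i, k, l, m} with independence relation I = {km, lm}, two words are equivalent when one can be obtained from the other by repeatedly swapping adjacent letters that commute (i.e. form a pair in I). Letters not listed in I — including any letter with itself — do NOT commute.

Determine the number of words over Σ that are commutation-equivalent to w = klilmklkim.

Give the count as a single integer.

5

#0=k has no predecessor
#1=l depends on [0:k]
#2=i depends on [1:l]
#3=l depends on [2:i]
#4=m depends on [2:i]
#5=k depends on [3:l]
#6=l depends on [5:k]
#7=k depends on [6:l]
#8=i depends on [4:m, 7:k]
#9=m depends on [8:i]
sources: [0:k]
N(rest) = Σ N(rest − s) over sources s of rest; N(one piece) = 1:
  size 1 → [9]=1
  size 2 → [8,9]=1
  size 3 → [4,8,9]=1  [7,8,9]=1
  size 4 → [4,7,8,9]=2  [6,7,8,9]=1
  size 5 → [4,6,7,8,9]=3  [5,6,7,8,9]=1
  size 6 → [3,5,6,7,8,9]=1  [4,5,6,7,8,9]=4
  size 7 → [3,4,5,6,7,8,9]=5
  size 8 → [2,3,4,5,6,7,8,9]=5
  first=0(k) contributes 5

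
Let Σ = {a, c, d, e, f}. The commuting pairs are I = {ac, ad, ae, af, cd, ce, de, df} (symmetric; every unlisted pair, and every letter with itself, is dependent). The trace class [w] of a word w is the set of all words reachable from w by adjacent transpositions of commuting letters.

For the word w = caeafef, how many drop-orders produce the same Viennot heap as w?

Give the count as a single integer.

42

piece 0:c — minimal
piece 1:a — minimal
piece 2:e — minimal
piece 3:a rests on {1:a}
piece 4:f rests on {0:c, 2:e}
piece 5:e rests on {4:f}
piece 6:f rests on {5:e}
minimal pieces: {0:c, 1:a, 2:e}
ways to finish when only these pieces remain (= sum over removing one remaining piece with nothing left below it):
  1 left: {3}→1  {6}→1
  2 left: {1,3}→1  {3,6}→2  {5,6}→1
  3 left: {1,3,6}→3  {3,5,6}→3  {4,5,6}→1
  4 left: {0,4,5,6}→1  {1,3,5,6}→6  {2,4,5,6}→1  {3,4,5,6}→4
  5 left: {0,2,4,5,6}→2  {0,3,4,5,6}→5  {1,3,4,5,6}→10  {2,3,4,5,6}→5
  placing 0:c first → 15 extensions
  placing 1:a first → 12 extensions
  placing 2:e first → 15 extensions
total linear extensions = 42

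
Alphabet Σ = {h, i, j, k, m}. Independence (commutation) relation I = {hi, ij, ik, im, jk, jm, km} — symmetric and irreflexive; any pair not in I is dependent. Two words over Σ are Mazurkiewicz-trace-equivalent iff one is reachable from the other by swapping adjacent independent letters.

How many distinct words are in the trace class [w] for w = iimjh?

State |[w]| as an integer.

20

0(i) covers ∅
1(i) covers 0:i
2(m) covers ∅
3(j) covers ∅
4(h) covers 2:m, 3:j
floor of heap: 0:i, 2:m, 3:j
completions by unplaced set U, small U first (add the entries for U minus each lowest piece of U):
  |U|=1: {1}:1  {4}:1
  |U|=2: {0,1}:1  {1,4}:2  {2,4}:1  {3,4}:1
  |U|=3: {0,1,4}:3  {1,2,4}:3  {1,3,4}:3  {2,3,4}:2
  start at 0(i): 8
  start at 2(m): 6
  start at 3(j): 6
sum over floor = 20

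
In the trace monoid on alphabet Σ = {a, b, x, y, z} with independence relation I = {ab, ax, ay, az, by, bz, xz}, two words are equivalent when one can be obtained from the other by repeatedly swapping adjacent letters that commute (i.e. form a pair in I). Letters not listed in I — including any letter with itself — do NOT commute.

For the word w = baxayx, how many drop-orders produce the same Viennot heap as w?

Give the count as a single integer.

#0=b has no predecessor
#1=a has no predecessor
#2=x depends on [0:b]
#3=a depends on [1:a]
#4=y depends on [2:x]
#5=x depends on [4:y]
sources: [0:b, 1:a]
N(rest) = Σ N(rest − s) over sources s of rest; N(one piece) = 1:
  size 1 → [3]=1  [5]=1
  size 2 → [1,3]=1  [3,5]=2  [4,5]=1
  size 3 → [1,3,5]=3  [2,4,5]=1  [3,4,5]=3
  size 4 → [0,2,4,5]=1  [1,3,4,5]=6  [2,3,4,5]=4
  first=0(b) contributes 10
  first=1(a) contributes 5
|[w]| = 15

15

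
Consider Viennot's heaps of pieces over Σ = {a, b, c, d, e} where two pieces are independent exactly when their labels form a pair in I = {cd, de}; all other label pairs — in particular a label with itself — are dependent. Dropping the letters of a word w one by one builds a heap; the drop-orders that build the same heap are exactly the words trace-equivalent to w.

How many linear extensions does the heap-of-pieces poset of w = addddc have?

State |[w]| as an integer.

5

piece 0:a — minimal
piece 1:d rests on {0:a}
piece 2:d rests on {1:d}
piece 3:d rests on {2:d}
piece 4:d rests on {3:d}
piece 5:c rests on {0:a}
minimal pieces: {0:a}
ways to finish when only these pieces remain (= sum over removing one remaining piece with nothing left below it):
  1 left: {4}→1  {5}→1
  2 left: {3,4}→1  {4,5}→2
  3 left: {2,3,4}→1  {3,4,5}→3
  4 left: {1,2,3,4}→1  {2,3,4,5}→4
  placing 0:a first → 5 extensions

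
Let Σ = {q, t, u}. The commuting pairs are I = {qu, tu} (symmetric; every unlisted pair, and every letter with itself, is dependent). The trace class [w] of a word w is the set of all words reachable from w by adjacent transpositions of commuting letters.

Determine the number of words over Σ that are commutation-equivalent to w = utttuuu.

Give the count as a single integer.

35

#0=u has no predecessor
#1=t has no predecessor
#2=t depends on [1:t]
#3=t depends on [2:t]
#4=u depends on [0:u]
#5=u depends on [4:u]
#6=u depends on [5:u]
sources: [0:u, 1:t]
N(rest) = Σ N(rest − s) over sources s of rest; N(one piece) = 1:
  size 1 → [3]=1  [6]=1
  size 2 → [2,3]=1  [3,6]=2  [5,6]=1
  size 3 → [1,2,3]=1  [2,3,6]=3  [3,5,6]=3  [4,5,6]=1
  size 4 → [0,4,5,6]=1  [1,2,3,6]=4  [2,3,5,6]=6  [3,4,5,6]=4
  size 5 → [0,3,4,5,6]=5  [1,2,3,5,6]=10  [2,3,4,5,6]=10
  first=0(u) contributes 20
  first=1(t) contributes 15
|[w]| = 35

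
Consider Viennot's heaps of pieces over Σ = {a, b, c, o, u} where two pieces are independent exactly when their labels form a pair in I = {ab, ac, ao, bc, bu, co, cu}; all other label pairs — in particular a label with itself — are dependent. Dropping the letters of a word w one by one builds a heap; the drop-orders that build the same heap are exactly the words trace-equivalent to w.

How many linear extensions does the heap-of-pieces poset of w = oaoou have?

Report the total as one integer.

#0=o has no predecessor
#1=a has no predecessor
#2=o depends on [0:o]
#3=o depends on [2:o]
#4=u depends on [1:a, 3:o]
sources: [0:o, 1:a]
N(rest) = Σ N(rest − s) over sources s of rest; N(one piece) = 1:
  size 1 → [4]=1
  size 2 → [1,4]=1  [3,4]=1
  size 3 → [1,3,4]=2  [2,3,4]=1
  first=0(o) contributes 3
  first=1(a) contributes 1
|[w]| = 4

4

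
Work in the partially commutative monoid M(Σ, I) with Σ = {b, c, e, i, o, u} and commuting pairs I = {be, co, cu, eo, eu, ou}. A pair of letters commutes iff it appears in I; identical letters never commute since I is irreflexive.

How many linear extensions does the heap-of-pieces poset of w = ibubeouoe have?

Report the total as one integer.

drop 0:i onto floor
drop 1:b onto {0:i}
drop 2:u onto {1:b}
drop 3:b onto {2:u}
drop 4:e onto {0:i}
drop 5:o onto {3:b}
drop 6:u onto {3:b}
drop 7:o onto {5:o}
drop 8:e onto {4:e}
ground layer = {0:i}
drop-orders for the pieces not yet dropped (sum over which currently-grounded one goes next):
  1 to go: {6} 1  {7} 1  {8} 1
  2 to go: {4,8} 1  {5,7} 1  {6,7} 2  {6,8} 2  {7,8} 2
  3 to go: {4,6,8} 3  {4,7,8} 3  {5,6,7} 3  {5,7,8} 3  {6,7,8} 6
  4 to go: {3,5,6,7} 3  {4,5,7,8} 6  {4,6,7,8} 12  {5,6,7,8} 12
  5 to go: {2,3,5,6,7} 3  {3,5,6,7,8} 15  {4,5,6,7,8} 30
  6 to go: {1,2,3,5,6,7} 3  {2,3,5,6,7,8} 18  {3,4,5,6,7,8} 45
  7 to go: {1,2,3,5,6,7,8} 21  {2,3,4,5,6,7,8} 63
  if 0:i drops first: 84 orders

84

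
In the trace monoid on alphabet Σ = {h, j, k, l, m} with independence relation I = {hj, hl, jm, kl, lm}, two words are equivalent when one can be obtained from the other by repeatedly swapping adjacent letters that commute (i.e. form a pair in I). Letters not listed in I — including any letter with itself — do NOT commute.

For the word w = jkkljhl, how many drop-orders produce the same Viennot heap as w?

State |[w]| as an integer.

0(j) covers ∅
1(k) covers 0:j
2(k) covers 1:k
3(l) covers 0:j
4(j) covers 2:k, 3:l
5(h) covers 2:k
6(l) covers 4:j
floor of heap: 0:j
completions by unplaced set U, small U first (add the entries for U minus each lowest piece of U):
  |U|=1: {5}:1  {6}:1
  |U|=2: {4,6}:1  {5,6}:2
  |U|=3: {3,4,6}:1  {4,5,6}:3
  |U|=4: {2,4,5,6}:3  {3,4,5,6}:4
  |U|=5: {1,2,4,5,6}:3  {2,3,4,5,6}:7
  start at 0(j): 10

10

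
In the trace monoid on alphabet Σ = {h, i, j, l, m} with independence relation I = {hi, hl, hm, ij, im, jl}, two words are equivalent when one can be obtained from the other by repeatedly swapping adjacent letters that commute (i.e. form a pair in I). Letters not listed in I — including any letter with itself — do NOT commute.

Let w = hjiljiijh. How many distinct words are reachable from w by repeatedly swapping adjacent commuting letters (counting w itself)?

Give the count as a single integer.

0(h) covers ∅
1(j) covers 0:h
2(i) covers ∅
3(l) covers 2:i
4(j) covers 1:j
5(i) covers 3:l
6(i) covers 5:i
7(j) covers 4:j
8(h) covers 7:j
floor of heap: 0:h, 2:i
completions by unplaced set U, small U first (add the entries for U minus each lowest piece of U):
  |U|=1: {6}:1  {8}:1
  |U|=2: {5,6}:1  {6,8}:2  {7,8}:1
  |U|=3: {3,5,6}:1  {4,7,8}:1  {5,6,8}:3  {6,7,8}:3
  |U|=4: {1,4,7,8}:1  {2,3,5,6}:1  {3,5,6,8}:4  {4,6,7,8}:4  {5,6,7,8}:6
  |U|=5: {0,1,4,7,8}:1  {1,4,6,7,8}:5  {2,3,5,6,8}:5  {3,5,6,7,8}:10  {4,5,6,7,8}:10
  |U|=6: {0,1,4,6,7,8}:6  {1,4,5,6,7,8}:15  {2,3,5,6,7,8}:15  {3,4,5,6,7,8}:20
  |U|=7: {0,1,4,5,6,7,8}:21  {1,3,4,5,6,7,8}:35  {2,3,4,5,6,7,8}:35
  start at 0(h): 70
  start at 2(i): 56
sum over floor = 126

126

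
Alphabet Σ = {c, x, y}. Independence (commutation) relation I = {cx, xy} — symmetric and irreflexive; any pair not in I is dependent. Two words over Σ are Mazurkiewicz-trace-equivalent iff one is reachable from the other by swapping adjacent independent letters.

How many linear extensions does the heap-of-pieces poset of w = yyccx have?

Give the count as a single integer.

5

drop 0:y onto floor
drop 1:y onto {0:y}
drop 2:c onto {1:y}
drop 3:c onto {2:c}
drop 4:x onto floor
ground layer = {0:y, 4:x}
drop-orders for the pieces not yet dropped (sum over which currently-grounded one goes next):
  1 to go: {3} 1  {4} 1
  2 to go: {2,3} 1  {3,4} 2
  3 to go: {1,2,3} 1  {2,3,4} 3
  if 0:y drops first: 4 orders
  if 4:x drops first: 1 orders
heap linearizations: 5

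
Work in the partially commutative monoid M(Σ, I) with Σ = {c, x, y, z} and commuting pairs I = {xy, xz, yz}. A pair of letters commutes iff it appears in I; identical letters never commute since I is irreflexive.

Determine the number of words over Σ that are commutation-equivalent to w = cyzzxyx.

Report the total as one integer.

90

#0=c has no predecessor
#1=y depends on [0:c]
#2=z depends on [0:c]
#3=z depends on [2:z]
#4=x depends on [0:c]
#5=y depends on [1:y]
#6=x depends on [4:x]
sources: [0:c]
N(rest) = Σ N(rest − s) over sources s of rest; N(one piece) = 1:
  size 1 → [3]=1  [5]=1  [6]=1
  size 2 → [1,5]=1  [2,3]=1  [3,5]=2  [3,6]=2  [4,6]=1  [5,6]=2
  size 3 → [1,3,5]=3  [1,5,6]=3  [2,3,5]=3  [2,3,6]=3  [3,4,6]=3  [3,5,6]=6  [4,5,6]=3
  size 4 → [1,2,3,5]=6  [1,3,5,6]=12  [1,4,5,6]=6  [2,3,4,6]=6  [2,3,5,6]=12  [3,4,5,6]=12
  size 5 → [1,2,3,5,6]=30  [1,3,4,5,6]=30  [2,3,4,5,6]=30
  first=0(c) contributes 90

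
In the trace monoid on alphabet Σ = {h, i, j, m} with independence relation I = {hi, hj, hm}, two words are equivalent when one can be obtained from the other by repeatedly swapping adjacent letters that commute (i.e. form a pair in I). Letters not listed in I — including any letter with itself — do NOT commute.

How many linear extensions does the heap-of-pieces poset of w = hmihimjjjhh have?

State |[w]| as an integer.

0(h) covers ∅
1(m) covers ∅
2(i) covers 1:m
3(h) covers 0:h
4(i) covers 2:i
5(m) covers 4:i
6(j) covers 5:m
7(j) covers 6:j
8(j) covers 7:j
9(h) covers 3:h
10(h) covers 9:h
floor of heap: 0:h, 1:m
completions by unplaced set U, small U first (add the entries for U minus each lowest piece of U):
  |U|=1: {8}:1  {10}:1
  |U|=2: {7,8}:1  {8,10}:2  {9,10}:1
  |U|=3: {3,9,10}:1  {6,7,8}:1  {7,8,10}:3  {8,9,10}:3
  |U|=4: {0,3,9,10}:1  {3,8,9,10}:4  {5,6,7,8}:1  {6,7,8,10}:4  {7,8,9,10}:6
  |U|=5: {0,3,8,9,10}:5  {3,7,8,9,10}:10  {4,5,6,7,8}:1  {5,6,7,8,10}:5  {6,7,8,9,10}:10
  |U|=6: {0,3,7,8,9,10}:15  {2,4,5,6,7,8}:1  {3,6,7,8,9,10}:20  {4,5,6,7,8,10}:6  {5,6,7,8,9,10}:15
  |U|=7: {0,3,6,7,8,9,10}:35  {1,2,4,5,6,7,8}:1  {2,4,5,6,7,8,10}:7  {3,5,6,7,8,9,10}:35  {4,5,6,7,8,9,10}:21
  |U|=8: {0,3,5,6,7,8,9,10}:70  {1,2,4,5,6,7,8,10}:8  {2,4,5,6,7,8,9,10}:28  {3,4,5,6,7,8,9,10}:56
  |U|=9: {0,3,4,5,6,7,8,9,10}:126  {1,2,4,5,6,7,8,9,10}:36  {2,3,4,5,6,7,8,9,10}:84
  start at 0(h): 120
  start at 1(m): 210
sum over floor = 330

330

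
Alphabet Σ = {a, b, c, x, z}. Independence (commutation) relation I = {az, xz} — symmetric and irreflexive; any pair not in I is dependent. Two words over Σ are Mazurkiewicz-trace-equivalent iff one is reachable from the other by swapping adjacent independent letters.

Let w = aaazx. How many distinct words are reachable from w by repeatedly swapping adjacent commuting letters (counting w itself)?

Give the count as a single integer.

5

drop 0:a onto floor
drop 1:a onto {0:a}
drop 2:a onto {1:a}
drop 3:z onto floor
drop 4:x onto {2:a}
ground layer = {0:a, 3:z}
drop-orders for the pieces not yet dropped (sum over which currently-grounded one goes next):
  1 to go: {3} 1  {4} 1
  2 to go: {2,4} 1  {3,4} 2
  3 to go: {1,2,4} 1  {2,3,4} 3
  if 0:a drops first: 4 orders
  if 3:z drops first: 1 orders
heap linearizations: 5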